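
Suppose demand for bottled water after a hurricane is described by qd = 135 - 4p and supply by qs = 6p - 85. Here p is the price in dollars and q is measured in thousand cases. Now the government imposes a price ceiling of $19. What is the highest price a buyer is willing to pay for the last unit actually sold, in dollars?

26.5

Setting quantity demanded equal to quantity supplied, 135 - 4p = 6p - 85, gives p* = 22 and q* = 47.
The ceiling of 19 is below the equilibrium price 22, so it binds.
At p = 19: qd = 135 - 4·19 = 59 and qs = 6·19 - 85 = 29.
Only 29 units reach the market. On the demand curve, the marginal buyer's willingness to pay at q = 29 is (135 - 29)/4 = 26.5.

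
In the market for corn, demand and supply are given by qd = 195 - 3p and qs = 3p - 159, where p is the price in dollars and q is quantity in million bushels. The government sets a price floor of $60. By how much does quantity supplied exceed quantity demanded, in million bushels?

6

Equilibrium: 195 - 3p = 3p - 159, so 354 = 6p and p* = 59, q* = 18.
Since 60 > 59, the floor is binding.
At p = 60: qd = 195 - 3·60 = 15 and qs = 3·60 - 159 = 21.
Surplus = qs - qd = 21 - 15 = 6.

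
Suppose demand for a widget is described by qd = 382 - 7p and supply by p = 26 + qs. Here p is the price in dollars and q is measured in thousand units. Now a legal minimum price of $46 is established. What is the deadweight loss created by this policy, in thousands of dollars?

0

Rearranging supply gives qs = p - 26. In a free market, 382 - 7p = p - 26 gives the equilibrium p* = 51, q* = 25.
The floor of 46 is below the equilibrium price 51, so it is not binding; the market clears at p* = 51, q* = 25.
Since the control does not bind, no trades are prevented and deadweight loss is zero.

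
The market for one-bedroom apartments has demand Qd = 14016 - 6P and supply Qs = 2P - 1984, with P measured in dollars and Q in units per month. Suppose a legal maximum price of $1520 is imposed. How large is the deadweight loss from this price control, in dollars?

307200

In a free market, 14016 - 6P = 2P - 1984 gives the equilibrium P* = 2000, Q* = 2016.
Since 1520 < 2000, the ceiling is binding.
At P = 1520: Qd = 14016 - 6·1520 = 4896 and Qs = 2·1520 - 1984 = 1056.
Quantity traded falls to 1056. At Q = 1056 the demand price is (14016 - 1056)/6 = 2160 and the supply price is (1984 + 1056)/2 = 1520.
Deadweight loss = ½ · (2160 - 1520) · (2016 - 1056) = ½ · 640 · 960 = 307200.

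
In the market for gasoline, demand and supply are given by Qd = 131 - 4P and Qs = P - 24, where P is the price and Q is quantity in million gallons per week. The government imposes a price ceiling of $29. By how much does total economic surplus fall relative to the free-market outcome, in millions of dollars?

2.5

In a free market, 131 - 4P = P - 24 gives the equilibrium P* = 31, Q* = 7.
Since 29 < 31, the ceiling is binding.
At P = 29: Qd = 131 - 4·29 = 15 and Qs = 29 - 24 = 5.
Quantity traded falls to 5. At Q = 5 the demand price is (131 - 5)/4 = 31.5 and the supply price is 24 + 5 = 29.
Deadweight loss = ½ · (31.5 - 29) · (7 - 5) = ½ · 2.5 · 2 = 2.5.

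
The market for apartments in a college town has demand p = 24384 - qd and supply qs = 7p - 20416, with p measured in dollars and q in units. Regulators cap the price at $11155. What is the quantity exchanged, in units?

18784

Rearranging demand gives qd = 24384 - p. In a free market, 24384 - p = 7p - 20416 gives the equilibrium p* = 5600, q* = 18784.
The ceiling of 11155 is above the equilibrium price 5600, so it is not binding; the market clears at p* = 5600, q* = 18784.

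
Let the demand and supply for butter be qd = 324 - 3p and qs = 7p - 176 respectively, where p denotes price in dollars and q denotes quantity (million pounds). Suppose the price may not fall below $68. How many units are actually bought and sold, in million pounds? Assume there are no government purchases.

Equilibrium: 324 - 3p = 7p - 176, so 500 = 10p and p* = 50, q* = 174.
Because the floor (68) lies above the market-clearing price, it is binding.
At p = 68: qd = 324 - 3·68 = 120 and qs = 7·68 - 176 = 300.
The quantity actually transacted is the short side, demand: 120.

120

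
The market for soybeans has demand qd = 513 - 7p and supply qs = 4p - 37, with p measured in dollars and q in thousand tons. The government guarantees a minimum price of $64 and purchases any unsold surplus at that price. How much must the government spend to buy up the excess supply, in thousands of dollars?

Without the control the market clears where 513 - 7p = 4p - 37, i.e. p* = 50 and q* = 163.
Since 64 > 50, the floor is binding.
At p = 64: qd = 513 - 7·64 = 65 and qs = 4·64 - 37 = 219.
Surplus = qs - qd = 154.
Government expenditure = surplus × support price = 154 × 64 = 9856.

9856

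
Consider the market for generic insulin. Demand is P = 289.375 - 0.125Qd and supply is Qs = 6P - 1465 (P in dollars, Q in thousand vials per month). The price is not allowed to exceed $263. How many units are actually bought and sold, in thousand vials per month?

113

Rearranging demand gives Qd = 2315 - 8P. Equilibrium: 2315 - 8P = 6P - 1465, so 3780 = 14P and P* = 270, Q* = 155.
Since 263 < 270, the ceiling is binding.
At P = 263: Qd = 2315 - 8·263 = 211 and Qs = 6·263 - 1465 = 113.
The quantity actually transacted is the short side, supply: 113.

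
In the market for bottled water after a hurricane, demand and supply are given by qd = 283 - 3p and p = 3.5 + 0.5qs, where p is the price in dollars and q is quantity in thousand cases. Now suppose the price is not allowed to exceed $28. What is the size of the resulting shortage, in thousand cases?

Rearranging supply gives qs = 2p - 7. Setting quantity demanded equal to quantity supplied, 283 - 3p = 2p - 7, gives p* = 58 and q* = 109.
Because the ceiling (28) lies below the market-clearing price, it is binding.
At p = 28: qd = 283 - 3·28 = 199 and qs = 2·28 - 7 = 49.
Shortage = qd - qs = 199 - 49 = 150.

150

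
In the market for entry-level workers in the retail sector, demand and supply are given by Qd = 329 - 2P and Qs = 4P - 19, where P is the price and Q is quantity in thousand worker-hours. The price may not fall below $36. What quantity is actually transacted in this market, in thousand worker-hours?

213

In a free market, 329 - 2P = 4P - 19 gives the equilibrium P* = 58, Q* = 213.
Since 36 is below P* = 58, the floor does not bind and the free-market outcome prevails.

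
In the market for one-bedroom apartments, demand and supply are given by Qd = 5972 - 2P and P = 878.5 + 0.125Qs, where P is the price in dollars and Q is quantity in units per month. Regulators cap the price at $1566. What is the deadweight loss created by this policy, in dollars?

0

Rearranging supply gives Qs = 8P - 7028. Setting quantity demanded equal to quantity supplied, 5972 - 2P = 8P - 7028, gives P* = 1300 and Q* = 3372.
Since 1566 is above P* = 1300, the ceiling does not bind and the free-market outcome prevails.
Since the control does not bind, no trades are prevented and deadweight loss is zero.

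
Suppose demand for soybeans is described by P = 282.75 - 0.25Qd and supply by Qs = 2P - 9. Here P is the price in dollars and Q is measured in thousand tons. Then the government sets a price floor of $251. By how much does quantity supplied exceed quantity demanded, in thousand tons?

366

Rearranging demand gives Qd = 1131 - 4P. In a free market, 1131 - 4P = 2P - 9 gives the equilibrium P* = 190, Q* = 371.
Since 251 > 190, the floor is binding.
At P = 251: Qd = 1131 - 4·251 = 127 and Qs = 2·251 - 9 = 493.
Surplus = Qs - Qd = 493 - 127 = 366.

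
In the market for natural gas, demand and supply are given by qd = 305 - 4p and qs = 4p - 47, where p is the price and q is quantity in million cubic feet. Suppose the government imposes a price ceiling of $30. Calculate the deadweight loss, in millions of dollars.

784

Setting quantity demanded equal to quantity supplied, 305 - 4p = 4p - 47, gives p* = 44 and q* = 129.
The ceiling of 30 is below the equilibrium price 44, so it binds.
At p = 30: qd = 305 - 4·30 = 185 and qs = 4·30 - 47 = 73.
Quantity traded falls to 73. At q = 73 the demand price is (305 - 73)/4 = 58 and the supply price is (47 + 73)/4 = 30.
Deadweight loss = ½ · (58 - 30) · (129 - 73) = ½ · 28 · 56 = 784.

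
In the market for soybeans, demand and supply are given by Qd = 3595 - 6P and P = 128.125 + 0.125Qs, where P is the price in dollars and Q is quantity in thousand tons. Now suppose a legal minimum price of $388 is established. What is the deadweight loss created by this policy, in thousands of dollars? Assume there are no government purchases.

17661

Rearranging supply gives Qs = 8P - 1025. In a free market, 3595 - 6P = 8P - 1025 gives the equilibrium P* = 330, Q* = 1615.
Because the floor (388) lies above the market-clearing price, it is binding.
At P = 388: Qd = 3595 - 6·388 = 1267 and Qs = 8·388 - 1025 = 2079.
Quantity traded falls to 1267. At Q = 1267 the demand price is (3595 - 1267)/6 = 388 and the supply price is (1025 + 1267)/8 = 286.5.
Deadweight loss = ½ · (388 - 286.5) · (1615 - 1267) = ½ · 101.5 · 348 = 17661.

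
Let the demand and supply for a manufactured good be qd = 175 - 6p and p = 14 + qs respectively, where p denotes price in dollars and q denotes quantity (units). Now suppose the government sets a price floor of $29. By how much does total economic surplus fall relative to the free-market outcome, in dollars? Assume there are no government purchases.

Rearranging supply gives qs = p - 14. Equilibrium: 175 - 6p = p - 14, so 189 = 7p and p* = 27, q* = 13.
Because the floor (29) lies above the market-clearing price, it is binding.
At p = 29: qd = 175 - 6·29 = 1 and qs = 29 - 14 = 15.
Quantity traded falls to 1. At q = 1 the demand price is (175 - 1)/6 = 29 and the supply price is 14 + 1 = 15.
Deadweight loss = ½ · (29 - 15) · (13 - 1) = ½ · 14 · 12 = 84.

84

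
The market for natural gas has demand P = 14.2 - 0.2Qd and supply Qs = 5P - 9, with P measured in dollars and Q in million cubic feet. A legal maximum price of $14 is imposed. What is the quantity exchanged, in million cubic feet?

31

Rearranging demand gives Qd = 71 - 5P. Equilibrium: 71 - 5P = 5P - 9, so 80 = 10P and P* = 8, Q* = 31.
Since 14 is above P* = 8, the ceiling does not bind and the free-market outcome prevails.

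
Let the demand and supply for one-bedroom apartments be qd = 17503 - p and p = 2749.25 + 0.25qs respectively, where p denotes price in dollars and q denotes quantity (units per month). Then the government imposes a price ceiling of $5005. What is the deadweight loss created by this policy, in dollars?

4830250

Rearranging supply gives qs = 4p - 10997. Setting quantity demanded equal to quantity supplied, 17503 - p = 4p - 10997, gives p* = 5700 and q* = 11803.
The ceiling of 5005 is below the equilibrium price 5700, so it binds.
At p = 5005: qd = 17503 - 5005 = 12498 and qs = 4·5005 - 10997 = 9023.
Quantity traded falls to 9023. At q = 9023 the demand price is 17503 - 9023 = 8480 and the supply price is (10997 + 9023)/4 = 5005.
Deadweight loss = ½ · (8480 - 5005) · (11803 - 9023) = ½ · 3475 · 2780 = 4830250.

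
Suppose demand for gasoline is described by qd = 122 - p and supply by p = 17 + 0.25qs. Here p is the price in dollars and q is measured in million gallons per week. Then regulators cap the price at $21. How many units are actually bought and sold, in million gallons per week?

16

Rearranging supply gives qs = 4p - 68. In a free market, 122 - p = 4p - 68 gives the equilibrium p* = 38, q* = 84.
Because the ceiling (21) lies below the market-clearing price, it is binding.
At p = 21: qd = 122 - 21 = 101 and qs = 4·21 - 68 = 16.
The quantity actually transacted is the short side, supply: 16.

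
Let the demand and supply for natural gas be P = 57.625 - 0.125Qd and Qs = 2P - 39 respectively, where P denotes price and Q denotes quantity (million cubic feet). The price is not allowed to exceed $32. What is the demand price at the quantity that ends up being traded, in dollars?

Rearranging demand gives Qd = 461 - 8P. Equilibrium: 461 - 8P = 2P - 39, so 500 = 10P and P* = 50, Q* = 61.
Because the ceiling (32) lies below the market-clearing price, it is binding.
At P = 32: Qd = 461 - 8·32 = 205 and Qs = 2·32 - 39 = 25.
Only 25 units reach the market. On the demand curve, the marginal buyer's willingness to pay at Q = 25 is (461 - 25)/8 = 54.5.

54.5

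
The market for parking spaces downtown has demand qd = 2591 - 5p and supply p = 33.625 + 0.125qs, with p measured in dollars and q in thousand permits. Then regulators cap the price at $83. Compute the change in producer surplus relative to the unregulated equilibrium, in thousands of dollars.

-129191

Rearranging supply gives qs = 8p - 269. Without the control the market clears where 2591 - 5p = 8p - 269, i.e. p* = 220 and q* = 1491.
Because the ceiling (83) lies below the market-clearing price, it is binding.
At p = 83: qd = 2591 - 5·83 = 2176 and qs = 8·83 - 269 = 395.
Producer surplus without the control is ½ · (220 - 33.625) · 1491 = 138942.5625.
With the ceiling, producers sell 395 units at 83, so PS = ½ · (83 - 33.625) · 395 = 9751.5625.
Change in producer surplus = 9751.5625 - 138942.5625 = -129191.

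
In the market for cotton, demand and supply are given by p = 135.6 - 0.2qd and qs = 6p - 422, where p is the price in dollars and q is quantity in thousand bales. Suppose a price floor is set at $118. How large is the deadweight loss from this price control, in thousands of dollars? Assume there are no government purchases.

Rearranging demand gives qd = 678 - 5p. Setting quantity demanded equal to quantity supplied, 678 - 5p = 6p - 422, gives p* = 100 and q* = 178.
The floor of 118 is above the equilibrium price 100, so it binds.
At p = 118: qd = 678 - 5·118 = 88 and qs = 6·118 - 422 = 286.
Quantity traded falls to 88. At q = 88 the demand price is (678 - 88)/5 = 118 and the supply price is (422 + 88)/6 = 85.
Deadweight loss = ½ · (118 - 85) · (178 - 88) = ½ · 33 · 90 = 1485.

1485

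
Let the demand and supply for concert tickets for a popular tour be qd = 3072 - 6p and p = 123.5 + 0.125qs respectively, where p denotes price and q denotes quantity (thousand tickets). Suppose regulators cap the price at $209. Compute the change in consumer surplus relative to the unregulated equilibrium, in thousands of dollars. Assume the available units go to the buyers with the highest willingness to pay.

20412

Rearranging supply gives qs = 8p - 988. Setting quantity demanded equal to quantity supplied, 3072 - 6p = 8p - 988, gives p* = 290 and q* = 1332.
Because the ceiling (209) lies below the market-clearing price, it is binding.
At p = 209: qd = 3072 - 6·209 = 1818 and qs = 8·209 - 988 = 684.
Consumer surplus without the control is ½ · (512 - 290) · 1332 = 147852.
With the ceiling, 684 units are sold at 209 (assume they go to the highest-value buyers). The demand price at q = 684 is 398, so CS = ½ · [(512 - 209) + (398 - 209)] · 684 = 168264.
Change in consumer surplus = 168264 - 147852 = 20412.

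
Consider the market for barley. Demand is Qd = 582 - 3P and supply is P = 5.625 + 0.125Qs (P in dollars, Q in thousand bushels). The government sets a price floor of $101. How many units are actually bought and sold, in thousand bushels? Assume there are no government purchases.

Rearranging supply gives Qs = 8P - 45. Without the control the market clears where 582 - 3P = 8P - 45, i.e. P* = 57 and Q* = 411.
Because the floor (101) lies above the market-clearing price, it is binding.
At P = 101: Qd = 582 - 3·101 = 279 and Qs = 8·101 - 45 = 763.
The quantity actually transacted is the short side, demand: 279.

279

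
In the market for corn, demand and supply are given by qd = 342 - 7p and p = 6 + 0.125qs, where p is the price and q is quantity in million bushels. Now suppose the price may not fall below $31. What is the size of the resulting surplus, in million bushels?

Rearranging supply gives qs = 8p - 48. Equilibrium: 342 - 7p = 8p - 48, so 390 = 15p and p* = 26, q* = 160.
Since 31 > 26, the floor is binding.
At p = 31: qd = 342 - 7·31 = 125 and qs = 8·31 - 48 = 200.
Surplus = qs - qd = 200 - 125 = 75.

75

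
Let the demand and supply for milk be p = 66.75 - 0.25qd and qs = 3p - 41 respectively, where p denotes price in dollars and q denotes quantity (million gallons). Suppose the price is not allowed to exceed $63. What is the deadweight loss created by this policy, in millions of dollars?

0

Rearranging demand gives qd = 267 - 4p. Without the control the market clears where 267 - 4p = 3p - 41, i.e. p* = 44 and q* = 91.
Since 63 is above p* = 44, the ceiling does not bind and the free-market outcome prevails.
Since the control does not bind, no trades are prevented and deadweight loss is zero.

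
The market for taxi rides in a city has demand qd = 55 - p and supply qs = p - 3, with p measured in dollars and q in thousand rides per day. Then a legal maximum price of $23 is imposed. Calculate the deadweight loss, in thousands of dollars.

36

Without the control the market clears where 55 - p = p - 3, i.e. p* = 29 and q* = 26.
Because the ceiling (23) lies below the market-clearing price, it is binding.
At p = 23: qd = 55 - 23 = 32 and qs = 23 - 3 = 20.
Quantity traded falls to 20. At q = 20 the demand price is 55 - 20 = 35 and the supply price is 3 + 20 = 23.
Deadweight loss = ½ · (35 - 23) · (26 - 20) = ½ · 12 · 6 = 36.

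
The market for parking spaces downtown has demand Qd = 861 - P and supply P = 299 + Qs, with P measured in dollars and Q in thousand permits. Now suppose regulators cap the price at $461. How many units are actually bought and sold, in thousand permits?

Rearranging supply gives Qs = P - 299. Setting quantity demanded equal to quantity supplied, 861 - P = P - 299, gives P* = 580 and Q* = 281.
Since 461 < 580, the ceiling is binding.
At P = 461: Qd = 861 - 461 = 400 and Qs = 461 - 299 = 162.
The quantity actually transacted is the short side, supply: 162.

162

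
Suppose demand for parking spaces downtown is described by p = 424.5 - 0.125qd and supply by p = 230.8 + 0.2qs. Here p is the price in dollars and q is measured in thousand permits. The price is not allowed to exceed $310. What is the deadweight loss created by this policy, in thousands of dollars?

6500

Rearranging demand gives qd = 3396 - 8p; rearranging supply gives qs = 5p - 1154. In a free market, 3396 - 8p = 5p - 1154 gives the equilibrium p* = 350, q* = 596.
The ceiling of 310 is below the equilibrium price 350, so it binds.
At p = 310: qd = 3396 - 8·310 = 916 and qs = 5·310 - 1154 = 396.
Quantity traded falls to 396. At q = 396 the demand price is (3396 - 396)/8 = 375 and the supply price is (1154 + 396)/5 = 310.
Deadweight loss = ½ · (375 - 310) · (596 - 396) = ½ · 65 · 200 = 6500.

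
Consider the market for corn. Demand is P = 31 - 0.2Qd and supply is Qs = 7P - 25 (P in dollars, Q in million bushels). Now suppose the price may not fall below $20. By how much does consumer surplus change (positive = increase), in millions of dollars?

-337.5

Rearranging demand gives Qd = 155 - 5P. Equilibrium: 155 - 5P = 7P - 25, so 180 = 12P and P* = 15, Q* = 80.
The floor of 20 is above the equilibrium price 15, so it binds.
At P = 20: Qd = 155 - 5·20 = 55 and Qs = 7·20 - 25 = 115.
Consumer surplus without the control is ½ · (31 - 15) · 80 = 640.
With the floor, consumers buy 55 units at 20, so CS = ½ · (31 - 20) · 55 = 302.5.
Change in consumer surplus = 302.5 - 640 = -337.5.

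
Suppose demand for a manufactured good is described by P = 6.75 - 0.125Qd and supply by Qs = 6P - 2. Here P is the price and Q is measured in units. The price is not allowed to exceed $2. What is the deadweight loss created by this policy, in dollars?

Rearranging demand gives Qd = 54 - 8P. Without the control the market clears where 54 - 8P = 6P - 2, i.e. P* = 4 and Q* = 22.
The ceiling of 2 is below the equilibrium price 4, so it binds.
At P = 2: Qd = 54 - 8·2 = 38 and Qs = 6·2 - 2 = 10.
Quantity traded falls to 10. At Q = 10 the demand price is (54 - 10)/8 = 5.5 and the supply price is (2 + 10)/6 = 2.
Deadweight loss = ½ · (5.5 - 2) · (22 - 10) = ½ · 3.5 · 12 = 21.

21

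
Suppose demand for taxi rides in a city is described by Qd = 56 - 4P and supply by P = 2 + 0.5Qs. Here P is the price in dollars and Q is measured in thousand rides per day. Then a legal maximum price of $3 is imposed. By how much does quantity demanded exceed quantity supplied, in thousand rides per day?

42

Rearranging supply gives Qs = 2P - 4. Without the control the market clears where 56 - 4P = 2P - 4, i.e. P* = 10 and Q* = 16.
Because the ceiling (3) lies below the market-clearing price, it is binding.
At P = 3: Qd = 56 - 4·3 = 44 and Qs = 2·3 - 4 = 2.
Shortage = Qd - Qs = 44 - 2 = 42.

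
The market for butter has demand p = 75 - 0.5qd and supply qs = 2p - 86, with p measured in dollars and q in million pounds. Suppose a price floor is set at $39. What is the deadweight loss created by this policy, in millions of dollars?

Rearranging demand gives qd = 150 - 2p. In a free market, 150 - 2p = 2p - 86 gives the equilibrium p* = 59, q* = 32.
Since 39 is below p* = 59, the floor does not bind and the free-market outcome prevails.
Since the control does not bind, no trades are prevented and deadweight loss is zero.

0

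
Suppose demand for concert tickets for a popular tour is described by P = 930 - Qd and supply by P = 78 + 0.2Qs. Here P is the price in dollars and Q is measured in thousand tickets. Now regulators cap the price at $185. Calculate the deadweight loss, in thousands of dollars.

Rearranging demand gives Qd = 930 - P; rearranging supply gives Qs = 5P - 390. Without the control the market clears where 930 - P = 5P - 390, i.e. P* = 220 and Q* = 710.
The ceiling of 185 is below the equilibrium price 220, so it binds.
At P = 185: Qd = 930 - 185 = 745 and Qs = 5·185 - 390 = 535.
Quantity traded falls to 535. At Q = 535 the demand price is 930 - 535 = 395 and the supply price is (390 + 535)/5 = 185.
Deadweight loss = ½ · (395 - 185) · (710 - 535) = ½ · 210 · 175 = 18375.

18375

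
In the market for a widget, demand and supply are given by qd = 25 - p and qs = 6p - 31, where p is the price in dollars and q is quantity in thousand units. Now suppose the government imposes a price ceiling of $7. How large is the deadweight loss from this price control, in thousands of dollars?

Without the control the market clears where 25 - p = 6p - 31, i.e. p* = 8 and q* = 17.
Because the ceiling (7) lies below the market-clearing price, it is binding.
At p = 7: qd = 25 - 7 = 18 and qs = 6·7 - 31 = 11.
Quantity traded falls to 11. At q = 11 the demand price is 25 - 11 = 14 and the supply price is (31 + 11)/6 = 7.
Deadweight loss = ½ · (14 - 7) · (17 - 11) = ½ · 7 · 6 = 21.

21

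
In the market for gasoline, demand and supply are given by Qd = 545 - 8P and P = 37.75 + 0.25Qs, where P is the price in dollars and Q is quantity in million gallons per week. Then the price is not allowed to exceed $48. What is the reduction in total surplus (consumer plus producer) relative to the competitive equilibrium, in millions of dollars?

300

Rearranging supply gives Qs = 4P - 151. Equilibrium: 545 - 8P = 4P - 151, so 696 = 12P and P* = 58, Q* = 81.
Since 48 < 58, the ceiling is binding.
At P = 48: Qd = 545 - 8·48 = 161 and Qs = 4·48 - 151 = 41.
Quantity traded falls to 41. At Q = 41 the demand price is (545 - 41)/8 = 63 and the supply price is (151 + 41)/4 = 48.
Deadweight loss = ½ · (63 - 48) · (81 - 41) = ½ · 15 · 40 = 300.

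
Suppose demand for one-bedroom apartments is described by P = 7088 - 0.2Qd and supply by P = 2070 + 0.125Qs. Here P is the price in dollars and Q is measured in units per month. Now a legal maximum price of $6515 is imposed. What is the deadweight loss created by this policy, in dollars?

Rearranging demand gives Qd = 35440 - 5P; rearranging supply gives Qs = 8P - 16560. Without the control the market clears where 35440 - 5P = 8P - 16560, i.e. P* = 4000 and Q* = 15440.
Since 6515 is above P* = 4000, the ceiling does not bind and the free-market outcome prevails.
Since the control does not bind, no trades are prevented and deadweight loss is zero.

0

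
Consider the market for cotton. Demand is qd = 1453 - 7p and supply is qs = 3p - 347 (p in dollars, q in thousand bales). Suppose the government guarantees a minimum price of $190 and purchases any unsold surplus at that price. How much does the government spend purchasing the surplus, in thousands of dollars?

In a free market, 1453 - 7p = 3p - 347 gives the equilibrium p* = 180, q* = 193.
The floor of 190 is above the equilibrium price 180, so it binds.
At p = 190: qd = 1453 - 7·190 = 123 and qs = 3·190 - 347 = 223.
Surplus = qs - qd = 100.
Government expenditure = surplus × support price = 100 × 190 = 19000.

19000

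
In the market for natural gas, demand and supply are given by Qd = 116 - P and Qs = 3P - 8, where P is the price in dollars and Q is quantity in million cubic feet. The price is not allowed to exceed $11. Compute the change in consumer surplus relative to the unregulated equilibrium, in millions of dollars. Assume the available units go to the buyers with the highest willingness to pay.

In a free market, 116 - P = 3P - 8 gives the equilibrium P* = 31, Q* = 85.
Since 11 < 31, the ceiling is binding.
At P = 11: Qd = 116 - 11 = 105 and Qs = 3·11 - 8 = 25.
Consumer surplus without the control is ½ · (116 - 31) · 85 = 3612.5.
With the ceiling, 25 units are sold at 11 (assume they go to the highest-value buyers). The demand price at Q = 25 is 91, so CS = ½ · [(116 - 11) + (91 - 11)] · 25 = 2312.5.
Change in consumer surplus = 2312.5 - 3612.5 = -1300.

-1300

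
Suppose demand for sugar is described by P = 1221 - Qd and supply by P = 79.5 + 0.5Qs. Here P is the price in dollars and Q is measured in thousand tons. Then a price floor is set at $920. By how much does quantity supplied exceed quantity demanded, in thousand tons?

1380

Rearranging demand gives Qd = 1221 - P; rearranging supply gives Qs = 2P - 159. In a free market, 1221 - P = 2P - 159 gives the equilibrium P* = 460, Q* = 761.
Because the floor (920) lies above the market-clearing price, it is binding.
At P = 920: Qd = 1221 - 920 = 301 and Qs = 2·920 - 159 = 1681.
Surplus = Qs - Qd = 1681 - 301 = 1380.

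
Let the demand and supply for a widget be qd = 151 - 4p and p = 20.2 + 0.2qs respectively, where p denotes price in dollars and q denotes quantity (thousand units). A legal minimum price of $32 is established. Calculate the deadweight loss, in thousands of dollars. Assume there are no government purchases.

57.6

Rearranging supply gives qs = 5p - 101. Equilibrium: 151 - 4p = 5p - 101, so 252 = 9p and p* = 28, q* = 39.
The floor of 32 is above the equilibrium price 28, so it binds.
At p = 32: qd = 151 - 4·32 = 23 and qs = 5·32 - 101 = 59.
Quantity traded falls to 23. At q = 23 the demand price is (151 - 23)/4 = 32 and the supply price is (101 + 23)/5 = 24.8.
Deadweight loss = ½ · (32 - 24.8) · (39 - 23) = ½ · 7.2 · 16 = 57.6.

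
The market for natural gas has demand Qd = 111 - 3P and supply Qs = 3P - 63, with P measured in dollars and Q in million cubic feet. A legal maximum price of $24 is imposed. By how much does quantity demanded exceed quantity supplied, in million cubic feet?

30

In a free market, 111 - 3P = 3P - 63 gives the equilibrium P* = 29, Q* = 24.
Because the ceiling (24) lies below the market-clearing price, it is binding.
At P = 24: Qd = 111 - 3·24 = 39 and Qs = 3·24 - 63 = 9.
Shortage = Qd - Qs = 39 - 9 = 30.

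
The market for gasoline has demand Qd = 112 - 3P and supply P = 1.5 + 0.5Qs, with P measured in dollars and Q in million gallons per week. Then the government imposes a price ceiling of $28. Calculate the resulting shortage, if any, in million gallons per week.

0

Rearranging supply gives Qs = 2P - 3. Setting quantity demanded equal to quantity supplied, 112 - 3P = 2P - 3, gives P* = 23 and Q* = 43.
The ceiling of 28 is above the equilibrium price 23, so it is not binding; the market clears at P* = 23, Q* = 43.
Since the control does not bind, there is no shortage.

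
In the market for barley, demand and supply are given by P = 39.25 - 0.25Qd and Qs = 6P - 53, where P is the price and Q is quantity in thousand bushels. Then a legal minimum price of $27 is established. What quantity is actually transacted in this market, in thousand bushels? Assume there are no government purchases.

49

Rearranging demand gives Qd = 157 - 4P. Without the control the market clears where 157 - 4P = 6P - 53, i.e. P* = 21 and Q* = 73.
The floor of 27 is above the equilibrium price 21, so it binds.
At P = 27: Qd = 157 - 4·27 = 49 and Qs = 6·27 - 53 = 109.
The quantity actually transacted is the short side, demand: 49.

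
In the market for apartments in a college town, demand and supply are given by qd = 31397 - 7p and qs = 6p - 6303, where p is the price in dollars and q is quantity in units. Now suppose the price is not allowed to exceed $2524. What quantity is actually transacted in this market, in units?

Setting quantity demanded equal to quantity supplied, 31397 - 7p = 6p - 6303, gives p* = 2900 and q* = 11097.
The ceiling of 2524 is below the equilibrium price 2900, so it binds.
At p = 2524: qd = 31397 - 7·2524 = 13729 and qs = 6·2524 - 6303 = 8841.
The quantity actually transacted is the short side, supply: 8841.

8841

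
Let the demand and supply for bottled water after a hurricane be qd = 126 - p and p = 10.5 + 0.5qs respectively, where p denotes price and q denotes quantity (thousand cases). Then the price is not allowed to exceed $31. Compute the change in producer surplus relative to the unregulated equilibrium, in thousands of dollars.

Rearranging supply gives qs = 2p - 21. Setting quantity demanded equal to quantity supplied, 126 - p = 2p - 21, gives p* = 49 and q* = 77.
Since 31 < 49, the ceiling is binding.
At p = 31: qd = 126 - 31 = 95 and qs = 2·31 - 21 = 41.
Producer surplus without the control is ½ · (49 - 10.5) · 77 = 1482.25.
With the ceiling, producers sell 41 units at 31, so PS = ½ · (31 - 10.5) · 41 = 420.25.
Change in producer surplus = 420.25 - 1482.25 = -1062.

-1062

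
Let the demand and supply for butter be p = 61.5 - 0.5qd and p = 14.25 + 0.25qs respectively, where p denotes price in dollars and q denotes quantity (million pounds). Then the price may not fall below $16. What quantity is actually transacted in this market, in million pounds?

Rearranging demand gives qd = 123 - 2p; rearranging supply gives qs = 4p - 57. Equilibrium: 123 - 2p = 4p - 57, so 180 = 6p and p* = 30, q* = 63.
The floor of 16 is below the equilibrium price 30, so it is not binding; the market clears at p* = 30, q* = 63.

63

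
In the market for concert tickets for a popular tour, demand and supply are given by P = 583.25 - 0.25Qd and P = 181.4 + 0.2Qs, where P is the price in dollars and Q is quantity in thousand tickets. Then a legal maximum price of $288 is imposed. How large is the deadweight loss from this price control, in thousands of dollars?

29160

Rearranging demand gives Qd = 2333 - 4P; rearranging supply gives Qs = 5P - 907. Setting quantity demanded equal to quantity supplied, 2333 - 4P = 5P - 907, gives P* = 360 and Q* = 893.
The ceiling of 288 is below the equilibrium price 360, so it binds.
At P = 288: Qd = 2333 - 4·288 = 1181 and Qs = 5·288 - 907 = 533.
Quantity traded falls to 533. At Q = 533 the demand price is (2333 - 533)/4 = 450 and the supply price is (907 + 533)/5 = 288.
Deadweight loss = ½ · (450 - 288) · (893 - 533) = ½ · 162 · 360 = 29160.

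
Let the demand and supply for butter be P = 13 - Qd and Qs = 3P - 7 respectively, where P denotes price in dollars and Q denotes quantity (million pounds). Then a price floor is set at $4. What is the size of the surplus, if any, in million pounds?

Rearranging demand gives Qd = 13 - P. Without the control the market clears where 13 - P = 3P - 7, i.e. P* = 5 and Q* = 8.
Since 4 is below P* = 5, the floor does not bind and the free-market outcome prevails.
Since the control does not bind, there is no surplus.

0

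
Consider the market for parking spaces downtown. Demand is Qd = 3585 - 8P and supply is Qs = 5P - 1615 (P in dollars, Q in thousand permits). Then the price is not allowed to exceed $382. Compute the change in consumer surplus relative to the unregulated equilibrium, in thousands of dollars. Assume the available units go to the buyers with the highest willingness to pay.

Without the control the market clears where 3585 - 8P = 5P - 1615, i.e. P* = 400 and Q* = 385.
The ceiling of 382 is below the equilibrium price 400, so it binds.
At P = 382: Qd = 3585 - 8·382 = 529 and Qs = 5·382 - 1615 = 295.
Consumer surplus without the control is ½ · (448.125 - 400) · 385 = 9264.0625.
With the ceiling, 295 units are sold at 382 (assume they go to the highest-value buyers). The demand price at Q = 295 is 411.25, so CS = ½ · [(448.125 - 382) + (411.25 - 382)] · 295 = 14067.8125.
Change in consumer surplus = 14067.8125 - 9264.0625 = 4803.75.

4803.75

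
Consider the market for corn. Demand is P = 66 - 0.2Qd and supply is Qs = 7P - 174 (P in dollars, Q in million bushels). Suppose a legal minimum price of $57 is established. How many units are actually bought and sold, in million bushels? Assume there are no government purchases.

45

Rearranging demand gives Qd = 330 - 5P. Without the control the market clears where 330 - 5P = 7P - 174, i.e. P* = 42 and Q* = 120.
The floor of 57 is above the equilibrium price 42, so it binds.
At P = 57: Qd = 330 - 5·57 = 45 and Qs = 7·57 - 174 = 225.
The quantity actually transacted is the short side, demand: 45.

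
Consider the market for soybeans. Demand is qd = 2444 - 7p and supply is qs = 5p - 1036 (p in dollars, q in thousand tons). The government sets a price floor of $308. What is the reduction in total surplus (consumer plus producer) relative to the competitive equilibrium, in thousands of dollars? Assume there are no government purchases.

2721.6

In a free market, 2444 - 7p = 5p - 1036 gives the equilibrium p* = 290, q* = 414.
Because the floor (308) lies above the market-clearing price, it is binding.
At p = 308: qd = 2444 - 7·308 = 288 and qs = 5·308 - 1036 = 504.
Quantity traded falls to 288. At q = 288 the demand price is (2444 - 288)/7 = 308 and the supply price is (1036 + 288)/5 = 264.8.
Deadweight loss = ½ · (308 - 264.8) · (414 - 288) = ½ · 43.2 · 126 = 2721.6.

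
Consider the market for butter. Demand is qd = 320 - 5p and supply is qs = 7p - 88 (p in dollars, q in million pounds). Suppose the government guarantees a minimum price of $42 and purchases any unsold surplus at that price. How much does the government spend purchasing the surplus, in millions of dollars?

In a free market, 320 - 5p = 7p - 88 gives the equilibrium p* = 34, q* = 150.
Because the floor (42) lies above the market-clearing price, it is binding.
At p = 42: qd = 320 - 5·42 = 110 and qs = 7·42 - 88 = 206.
Surplus = qs - qd = 96.
Government expenditure = surplus × support price = 96 × 42 = 4032.

4032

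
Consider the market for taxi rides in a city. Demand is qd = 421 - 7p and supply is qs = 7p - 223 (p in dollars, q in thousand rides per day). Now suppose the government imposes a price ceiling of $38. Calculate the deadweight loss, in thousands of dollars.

Setting quantity demanded equal to quantity supplied, 421 - 7p = 7p - 223, gives p* = 46 and q* = 99.
The ceiling of 38 is below the equilibrium price 46, so it binds.
At p = 38: qd = 421 - 7·38 = 155 and qs = 7·38 - 223 = 43.
Quantity traded falls to 43. At q = 43 the demand price is (421 - 43)/7 = 54 and the supply price is (223 + 43)/7 = 38.
Deadweight loss = ½ · (54 - 38) · (99 - 43) = ½ · 16 · 56 = 448.

448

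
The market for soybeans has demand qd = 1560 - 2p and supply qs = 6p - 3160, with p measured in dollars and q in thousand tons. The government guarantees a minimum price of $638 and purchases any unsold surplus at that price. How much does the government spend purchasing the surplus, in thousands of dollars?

Equilibrium: 1560 - 2p = 6p - 3160, so 4720 = 8p and p* = 590, q* = 380.
The floor of 638 is above the equilibrium price 590, so it binds.
At p = 638: qd = 1560 - 2·638 = 284 and qs = 6·638 - 3160 = 668.
Surplus = qs - qd = 384.
Government expenditure = surplus × support price = 384 × 638 = 244992.

244992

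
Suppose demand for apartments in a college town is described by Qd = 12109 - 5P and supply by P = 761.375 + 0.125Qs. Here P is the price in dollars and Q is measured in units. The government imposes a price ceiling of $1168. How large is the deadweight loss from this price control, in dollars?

559769.6

Rearranging supply gives Qs = 8P - 6091. Equilibrium: 12109 - 5P = 8P - 6091, so 18200 = 13P and P* = 1400, Q* = 5109.
Since 1168 < 1400, the ceiling is binding.
At P = 1168: Qd = 12109 - 5·1168 = 6269 and Qs = 8·1168 - 6091 = 3253.
Quantity traded falls to 3253. At Q = 3253 the demand price is (12109 - 3253)/5 = 1771.2 and the supply price is (6091 + 3253)/8 = 1168.
Deadweight loss = ½ · (1771.2 - 1168) · (5109 - 3253) = ½ · 603.2 · 1856 = 559769.6.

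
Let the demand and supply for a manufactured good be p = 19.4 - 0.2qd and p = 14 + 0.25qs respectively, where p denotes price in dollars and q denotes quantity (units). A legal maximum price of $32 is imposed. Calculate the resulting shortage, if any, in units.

Rearranging demand gives qd = 97 - 5p; rearranging supply gives qs = 4p - 56. Without the control the market clears where 97 - 5p = 4p - 56, i.e. p* = 17 and q* = 12.
The ceiling of 32 is above the equilibrium price 17, so it is not binding; the market clears at p* = 17, q* = 12.
Since the control does not bind, there is no shortage.

0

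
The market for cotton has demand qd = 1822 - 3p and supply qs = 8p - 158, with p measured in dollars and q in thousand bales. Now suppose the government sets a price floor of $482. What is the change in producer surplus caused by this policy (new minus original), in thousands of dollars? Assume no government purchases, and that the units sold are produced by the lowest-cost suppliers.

Setting quantity demanded equal to quantity supplied, 1822 - 3p = 8p - 158, gives p* = 180 and q* = 1282.
The floor of 482 is above the equilibrium price 180, so it binds.
At p = 482: qd = 1822 - 3·482 = 376 and qs = 8·482 - 158 = 3698.
Producer surplus without the control is ½ · (180 - 19.75) · 1282 = 102720.25.
With the floor, 376 units are sold at 482. The supply price at q = 376 is 66.75, so PS = ½ · [(482 - 19.75) + (482 - 66.75)] · 376 = 164970.
Change in producer surplus = 164970 - 102720.25 = 62249.75.

62249.75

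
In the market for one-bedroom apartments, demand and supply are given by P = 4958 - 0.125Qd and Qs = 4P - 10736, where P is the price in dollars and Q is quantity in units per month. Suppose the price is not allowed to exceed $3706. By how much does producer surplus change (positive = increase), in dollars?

-2507544

Rearranging demand gives Qd = 39664 - 8P. In a free market, 39664 - 8P = 4P - 10736 gives the equilibrium P* = 4200, Q* = 6064.
Since 3706 < 4200, the ceiling is binding.
At P = 3706: Qd = 39664 - 8·3706 = 10016 and Qs = 4·3706 - 10736 = 4088.
Producer surplus without the control is ½ · (4200 - 2684) · 6064 = 4596512.
With the ceiling, producers sell 4088 units at 3706, so PS = ½ · (3706 - 2684) · 4088 = 2088968.
Change in producer surplus = 2088968 - 4596512 = -2507544.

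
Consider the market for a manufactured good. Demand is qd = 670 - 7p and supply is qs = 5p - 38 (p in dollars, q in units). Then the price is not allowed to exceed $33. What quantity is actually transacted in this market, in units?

Without the control the market clears where 670 - 7p = 5p - 38, i.e. p* = 59 and q* = 257.
Since 33 < 59, the ceiling is binding.
At p = 33: qd = 670 - 7·33 = 439 and qs = 5·33 - 38 = 127.
The quantity actually transacted is the short side, supply: 127.

127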